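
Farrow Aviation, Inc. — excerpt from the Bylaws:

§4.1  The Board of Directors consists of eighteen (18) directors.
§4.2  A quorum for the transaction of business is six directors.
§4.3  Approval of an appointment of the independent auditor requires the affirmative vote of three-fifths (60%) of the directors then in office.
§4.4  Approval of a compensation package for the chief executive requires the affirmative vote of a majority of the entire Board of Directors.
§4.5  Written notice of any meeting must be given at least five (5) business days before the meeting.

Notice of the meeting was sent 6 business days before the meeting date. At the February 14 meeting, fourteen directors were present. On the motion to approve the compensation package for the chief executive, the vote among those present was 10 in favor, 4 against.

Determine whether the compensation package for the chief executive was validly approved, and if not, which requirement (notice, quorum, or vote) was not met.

Notice: 6 business days given; 5 required (6 ≥ 5). Satisfied.
Quorum: 14 present; quorum is 6. Satisfied.
Vote: the compensation package for the chief executive requires a majority of the entire Board of Directors (18). A majority of 18 is 10, so 10 affirmative votes are needed; 10 voted in favor. Satisfied.

Valid — all requirements satisfied.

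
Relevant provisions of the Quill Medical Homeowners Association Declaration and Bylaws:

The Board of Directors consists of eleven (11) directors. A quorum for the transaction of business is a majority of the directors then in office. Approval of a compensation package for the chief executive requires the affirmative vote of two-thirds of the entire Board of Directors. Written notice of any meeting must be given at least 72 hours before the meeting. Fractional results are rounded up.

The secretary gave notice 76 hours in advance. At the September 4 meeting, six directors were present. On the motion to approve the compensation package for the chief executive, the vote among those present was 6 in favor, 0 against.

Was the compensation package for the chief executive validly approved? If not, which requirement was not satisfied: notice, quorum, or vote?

Notice: 76 hours given; 72 required (76 ≥ 72). Satisfied.
Quorum: 6 present; quorum is 6. Satisfied.
Vote: the compensation package for the chief executive requires two-thirds of the entire Board of Directors (11). 2/3 of 11 = 7.33, rounded up to 8, so 8 affirmative votes are needed; 6 voted in favor. Not satisfied.

Invalid — vote requirement not satisfied.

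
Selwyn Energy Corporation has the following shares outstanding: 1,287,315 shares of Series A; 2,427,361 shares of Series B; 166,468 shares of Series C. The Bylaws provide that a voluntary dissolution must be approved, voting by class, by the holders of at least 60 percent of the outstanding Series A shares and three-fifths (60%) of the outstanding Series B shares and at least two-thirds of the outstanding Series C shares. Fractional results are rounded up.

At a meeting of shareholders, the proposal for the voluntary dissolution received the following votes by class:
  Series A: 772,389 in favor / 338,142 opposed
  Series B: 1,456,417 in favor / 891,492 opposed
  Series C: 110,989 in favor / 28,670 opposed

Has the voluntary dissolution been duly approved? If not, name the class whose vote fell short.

Approved — every class gave the required vote.

Series A: 3/5 of 1287315 = 772389; 772,389 required, 772,389 in favor — approved.
Series B: 3/5 of 2427361 = 1456416.60, rounded up to 1456417; 1,456,417 required, 1,456,417 in favor — approved.
Series C: 2/3 of 166468 = 110978.67, rounded up to 110979; 110,979 required, 110,989 in favor — approved.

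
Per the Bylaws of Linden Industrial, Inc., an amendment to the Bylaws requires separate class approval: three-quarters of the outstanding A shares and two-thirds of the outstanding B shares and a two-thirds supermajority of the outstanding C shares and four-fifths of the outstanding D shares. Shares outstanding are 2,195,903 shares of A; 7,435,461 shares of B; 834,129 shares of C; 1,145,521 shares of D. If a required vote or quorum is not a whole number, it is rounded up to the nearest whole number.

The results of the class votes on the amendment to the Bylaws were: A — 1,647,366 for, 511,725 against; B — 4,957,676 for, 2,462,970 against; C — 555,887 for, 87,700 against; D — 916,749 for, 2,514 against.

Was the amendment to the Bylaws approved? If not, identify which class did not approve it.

A: 3/4 of 2195903 = 1646927.25, rounded up to 1646928; 1,646,928 required, 1,647,366 in favor — approved.
B: 2/3 of 7435461 = 4956974; 4,956,974 required, 4,957,676 in favor — approved.
C: 2/3 of 834129 = 556086; 556,086 required, 555,887 in favor — not approved.
D: 4/5 of 1145521 = 916416.80, rounded up to 916417; 916,417 required, 916,749 in favor — approved.

Not approved — the C shares did not give the required vote.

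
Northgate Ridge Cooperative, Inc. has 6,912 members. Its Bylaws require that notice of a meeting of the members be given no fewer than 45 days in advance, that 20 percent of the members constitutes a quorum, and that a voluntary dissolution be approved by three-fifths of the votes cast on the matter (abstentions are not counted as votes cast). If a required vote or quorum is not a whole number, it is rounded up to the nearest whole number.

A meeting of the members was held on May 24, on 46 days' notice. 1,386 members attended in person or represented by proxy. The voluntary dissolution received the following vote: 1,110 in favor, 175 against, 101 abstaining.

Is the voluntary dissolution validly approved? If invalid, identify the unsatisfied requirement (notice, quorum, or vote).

Notice: 46 days given; 45 required. Satisfied.
Quorum: 20% of 6,912 = 1,382.40, rounded up to 1,383; 1,386 present. Satisfied.
Vote: requires three-fifths of the votes cast (1,386 − 101 abstaining = 1,285); 3/5 of 1285 = 771, so 771 needed; 1,110 in favor. Satisfied.

Valid — all requirements satisfied.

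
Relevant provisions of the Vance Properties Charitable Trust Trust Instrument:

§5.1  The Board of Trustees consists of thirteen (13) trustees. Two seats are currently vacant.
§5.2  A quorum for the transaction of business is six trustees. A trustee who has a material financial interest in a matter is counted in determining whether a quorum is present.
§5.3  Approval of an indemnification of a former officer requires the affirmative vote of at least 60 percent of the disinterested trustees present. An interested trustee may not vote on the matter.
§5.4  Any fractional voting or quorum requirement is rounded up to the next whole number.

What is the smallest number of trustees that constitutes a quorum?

6

The quorum is fixed at 6.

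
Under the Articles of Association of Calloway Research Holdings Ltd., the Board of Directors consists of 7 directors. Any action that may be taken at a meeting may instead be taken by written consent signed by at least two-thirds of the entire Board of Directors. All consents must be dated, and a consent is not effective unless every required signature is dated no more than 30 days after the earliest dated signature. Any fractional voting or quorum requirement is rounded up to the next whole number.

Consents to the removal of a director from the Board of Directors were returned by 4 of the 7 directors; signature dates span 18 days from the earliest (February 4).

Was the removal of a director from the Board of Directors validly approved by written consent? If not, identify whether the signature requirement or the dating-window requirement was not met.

Signatures required: at least two-thirds of 7 — 2/3 of 7 = 4.67, rounded up to 5, so 5 needed; 4 signed. Insufficient.
Dating window: the latest signature is 18 days after the earliest; the limit is 30 days. Within the window.

Not effective — insufficient signatures.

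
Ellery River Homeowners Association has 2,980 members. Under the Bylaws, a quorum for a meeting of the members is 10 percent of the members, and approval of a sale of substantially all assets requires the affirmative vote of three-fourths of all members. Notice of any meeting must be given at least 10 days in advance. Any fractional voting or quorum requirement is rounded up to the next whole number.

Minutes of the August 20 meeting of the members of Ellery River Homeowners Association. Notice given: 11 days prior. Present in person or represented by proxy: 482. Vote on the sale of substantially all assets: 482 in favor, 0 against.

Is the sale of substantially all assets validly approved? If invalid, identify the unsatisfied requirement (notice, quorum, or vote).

Notice: 11 days given; 10 required. Satisfied.
Quorum: 10% of 2,980 = 298; 482 present. Satisfied.
Vote: requires three-fourths of all members (2,980); 3/4 of 2980 = 2235, so 2,235 needed; 482 in favor. Not satisfied.

Invalid — vote requirement not satisfied.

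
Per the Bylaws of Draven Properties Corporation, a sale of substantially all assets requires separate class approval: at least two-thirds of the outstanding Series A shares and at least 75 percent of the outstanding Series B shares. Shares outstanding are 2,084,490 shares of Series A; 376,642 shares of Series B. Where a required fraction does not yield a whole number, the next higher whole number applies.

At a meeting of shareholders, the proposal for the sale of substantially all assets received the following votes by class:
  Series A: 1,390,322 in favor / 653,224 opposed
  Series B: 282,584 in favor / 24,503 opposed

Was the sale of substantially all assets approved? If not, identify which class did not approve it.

Series A: 2/3 of 2084490 = 1389660; 1,389,660 required, 1,390,322 in favor — approved.
Series B: 3/4 of 376642 = 282481.50, rounded up to 282482; 282,482 required, 282,584 in favor — approved.

Approved — every class gave the required vote.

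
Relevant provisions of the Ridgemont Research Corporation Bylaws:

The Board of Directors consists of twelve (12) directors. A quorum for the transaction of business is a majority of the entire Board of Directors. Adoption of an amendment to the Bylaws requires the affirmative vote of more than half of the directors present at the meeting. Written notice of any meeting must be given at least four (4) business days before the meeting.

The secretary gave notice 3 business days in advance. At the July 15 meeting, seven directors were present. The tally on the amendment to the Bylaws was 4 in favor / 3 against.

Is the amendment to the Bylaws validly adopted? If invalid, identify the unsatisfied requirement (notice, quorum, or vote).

Notice: 3 business days given; 4 required (3 < 4). Not satisfied.
Quorum: 7 present; quorum is 7. Satisfied.
Vote: the amendment to the Bylaws requires a majority of the directors present (7). A majority of 7 is 4, so 4 affirmative votes are needed; 4 voted in favor. Satisfied.

Invalid — notice requirement not satisfied.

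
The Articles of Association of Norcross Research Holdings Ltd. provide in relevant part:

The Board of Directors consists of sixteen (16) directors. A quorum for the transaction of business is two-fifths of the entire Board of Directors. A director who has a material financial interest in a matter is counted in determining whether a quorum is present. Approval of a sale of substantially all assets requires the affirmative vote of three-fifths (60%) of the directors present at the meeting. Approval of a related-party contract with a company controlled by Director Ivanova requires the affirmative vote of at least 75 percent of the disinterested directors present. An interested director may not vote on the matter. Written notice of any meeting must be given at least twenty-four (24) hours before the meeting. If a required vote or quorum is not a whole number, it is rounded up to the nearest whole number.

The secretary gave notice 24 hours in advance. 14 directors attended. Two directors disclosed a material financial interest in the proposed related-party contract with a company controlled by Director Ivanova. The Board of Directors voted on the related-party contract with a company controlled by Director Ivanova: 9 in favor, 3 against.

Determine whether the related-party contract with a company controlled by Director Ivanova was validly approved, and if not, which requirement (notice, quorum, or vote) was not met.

Valid — all requirements satisfied.

Notice: 24 hours given; 24 required (24 ≥ 24). Satisfied.
Quorum: 14 present (interested directors count toward quorum); quorum is 7. Satisfied.
Vote: the related-party contract with a company controlled by Director Ivanova requires three-fourths of the disinterested directors present (14 − 2 = 12). 3/4 of 12 = 9, so 9 affirmative votes are needed; 9 voted in favor. Satisfied.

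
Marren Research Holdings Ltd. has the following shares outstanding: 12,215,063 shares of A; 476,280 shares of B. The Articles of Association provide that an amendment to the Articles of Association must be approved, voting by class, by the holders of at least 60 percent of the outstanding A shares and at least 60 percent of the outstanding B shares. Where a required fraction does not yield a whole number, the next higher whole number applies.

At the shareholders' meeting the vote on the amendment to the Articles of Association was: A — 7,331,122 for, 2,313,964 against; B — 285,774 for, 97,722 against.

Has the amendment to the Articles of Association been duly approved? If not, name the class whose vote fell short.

A: 3/5 of 12215063 = 7329037.80, rounded up to 7329038; 7,329,038 required, 7,331,122 in favor — approved.
B: 3/5 of 476280 = 285768; 285,768 required, 285,774 in favor — approved.

Approved — every class gave the required vote.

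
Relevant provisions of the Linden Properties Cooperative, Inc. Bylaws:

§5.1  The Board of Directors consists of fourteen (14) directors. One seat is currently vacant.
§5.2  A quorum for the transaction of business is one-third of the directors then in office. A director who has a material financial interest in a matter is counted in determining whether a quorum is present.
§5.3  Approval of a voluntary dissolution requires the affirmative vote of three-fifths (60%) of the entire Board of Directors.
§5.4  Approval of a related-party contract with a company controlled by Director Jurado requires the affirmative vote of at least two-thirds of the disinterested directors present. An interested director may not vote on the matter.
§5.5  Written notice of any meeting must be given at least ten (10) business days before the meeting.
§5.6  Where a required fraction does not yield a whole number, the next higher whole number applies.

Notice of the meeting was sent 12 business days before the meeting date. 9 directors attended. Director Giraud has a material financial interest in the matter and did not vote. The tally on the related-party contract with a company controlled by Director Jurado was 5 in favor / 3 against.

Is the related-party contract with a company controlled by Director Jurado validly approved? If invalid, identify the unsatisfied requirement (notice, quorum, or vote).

Invalid — vote requirement not satisfied.

Notice: 12 business days given; 10 required (12 ≥ 10). Satisfied.
Quorum: 9 present (interested directors count toward quorum); quorum is 5. Satisfied.
Vote: the related-party contract with a company controlled by Director Jurado requires two-thirds of the disinterested directors present (9 − 1 = 8). 2/3 of 8 = 5.33, rounded up to 6, so 6 affirmative votes are needed; 5 voted in favor. Not satisfied.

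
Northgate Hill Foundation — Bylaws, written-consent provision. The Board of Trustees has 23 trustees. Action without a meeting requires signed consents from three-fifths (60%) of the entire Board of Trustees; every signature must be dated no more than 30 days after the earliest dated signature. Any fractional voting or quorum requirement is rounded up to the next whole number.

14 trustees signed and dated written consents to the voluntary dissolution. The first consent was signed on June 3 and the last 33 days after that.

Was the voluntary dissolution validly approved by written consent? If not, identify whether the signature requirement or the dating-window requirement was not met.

Not effective — dating-window requirement not satisfied.

Signatures required: three-fifths (60%) of 23 — 3/5 of 23 = 13.80, rounded up to 14, so 14 needed; 14 signed. Sufficient.
Dating window: the latest signature is 33 days after the earliest; the limit is 30 days. Outside the window.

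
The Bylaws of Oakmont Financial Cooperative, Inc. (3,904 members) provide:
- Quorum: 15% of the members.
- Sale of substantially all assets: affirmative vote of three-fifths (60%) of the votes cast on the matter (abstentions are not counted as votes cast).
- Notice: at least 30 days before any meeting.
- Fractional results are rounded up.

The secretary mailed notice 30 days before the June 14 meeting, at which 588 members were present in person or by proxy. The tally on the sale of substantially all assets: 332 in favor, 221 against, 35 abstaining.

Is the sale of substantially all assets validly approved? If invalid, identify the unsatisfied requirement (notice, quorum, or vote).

Notice: 30 days given; 30 required. Satisfied.
Quorum: 15% of 3,904 = 585.60, rounded up to 586; 588 present. Satisfied.
Vote: requires three-fifths of the votes cast (588 − 35 abstaining = 553); 3/5 of 553 = 331.80, rounded up to 332, so 332 needed; 332 in favor. Satisfied.

Valid — all requirements satisfied.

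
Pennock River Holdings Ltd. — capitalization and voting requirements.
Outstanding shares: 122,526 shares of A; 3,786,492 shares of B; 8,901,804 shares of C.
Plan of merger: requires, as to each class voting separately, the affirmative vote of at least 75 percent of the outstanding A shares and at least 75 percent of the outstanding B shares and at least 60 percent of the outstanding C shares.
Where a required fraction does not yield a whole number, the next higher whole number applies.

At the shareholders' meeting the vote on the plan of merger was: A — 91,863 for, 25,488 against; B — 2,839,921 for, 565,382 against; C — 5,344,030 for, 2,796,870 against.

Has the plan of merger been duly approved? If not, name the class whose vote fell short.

A: 3/4 of 122526 = 91894.50, rounded up to 91895; 91,895 required, 91,863 in favor — not approved.
B: 3/4 of 3786492 = 2839869; 2,839,869 required, 2,839,921 in favor — approved.
C: 3/5 of 8901804 = 5341082.40, rounded up to 5341083; 5,341,083 required, 5,344,030 in favor — approved.

Not approved — the A shares did not give the required vote.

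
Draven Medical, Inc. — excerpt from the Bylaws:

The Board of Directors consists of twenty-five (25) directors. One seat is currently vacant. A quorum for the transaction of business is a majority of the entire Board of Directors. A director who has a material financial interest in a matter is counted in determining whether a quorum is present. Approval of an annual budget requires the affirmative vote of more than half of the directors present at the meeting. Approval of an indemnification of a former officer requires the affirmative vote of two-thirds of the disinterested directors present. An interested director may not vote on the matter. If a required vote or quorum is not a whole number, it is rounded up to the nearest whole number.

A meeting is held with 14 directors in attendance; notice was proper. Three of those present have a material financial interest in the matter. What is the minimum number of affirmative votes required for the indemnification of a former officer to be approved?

The indemnification of a former officer requires two-thirds of the disinterested directors present (14 − 3 = 11).
2/3 of 11 = 7.33, rounded up to 8.

8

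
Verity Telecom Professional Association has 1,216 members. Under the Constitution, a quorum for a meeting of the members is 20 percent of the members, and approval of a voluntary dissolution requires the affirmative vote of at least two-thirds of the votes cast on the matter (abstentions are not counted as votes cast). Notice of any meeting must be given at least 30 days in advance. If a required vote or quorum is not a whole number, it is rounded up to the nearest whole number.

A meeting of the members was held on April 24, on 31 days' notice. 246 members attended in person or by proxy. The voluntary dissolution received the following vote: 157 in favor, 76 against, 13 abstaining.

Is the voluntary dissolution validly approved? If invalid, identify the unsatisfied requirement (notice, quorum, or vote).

Valid — all requirements satisfied.

Notice: 31 days given; 30 required. Satisfied.
Quorum: 20% of 1,216 = 243.20, rounded up to 244; 246 present. Satisfied.
Vote: requires two-thirds of the votes cast (246 − 13 abstaining = 233); 2/3 of 233 = 155.33, rounded up to 156, so 156 needed; 157 in favor. Satisfied.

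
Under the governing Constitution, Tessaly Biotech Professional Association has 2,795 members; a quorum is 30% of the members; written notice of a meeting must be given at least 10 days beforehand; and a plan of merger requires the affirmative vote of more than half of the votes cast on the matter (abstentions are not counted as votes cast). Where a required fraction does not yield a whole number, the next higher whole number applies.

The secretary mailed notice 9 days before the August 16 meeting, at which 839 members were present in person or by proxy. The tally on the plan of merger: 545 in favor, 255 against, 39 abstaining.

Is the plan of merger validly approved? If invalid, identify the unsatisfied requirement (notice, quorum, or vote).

Invalid — notice requirement not satisfied.

Notice: 9 days given; 10 required. Not satisfied.
Quorum: 30% of 2,795 = 838.50, rounded up to 839; 839 present. Satisfied.
Vote: requires a majority of the votes cast (839 − 39 abstaining = 800); a majority of 800 is 401, so 401 needed; 545 in favor. Satisfied.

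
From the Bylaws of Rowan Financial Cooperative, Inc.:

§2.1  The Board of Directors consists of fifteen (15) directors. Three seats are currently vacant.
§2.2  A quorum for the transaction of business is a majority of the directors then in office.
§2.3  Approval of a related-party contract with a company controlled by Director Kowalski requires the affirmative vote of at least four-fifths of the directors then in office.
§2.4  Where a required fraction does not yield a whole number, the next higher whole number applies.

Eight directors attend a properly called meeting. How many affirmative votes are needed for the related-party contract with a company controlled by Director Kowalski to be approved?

10

The related-party contract with a company controlled by Director Kowalski requires four-fifths of the directors then in office (12).
4/5 of 12 = 9.60, rounded up to 10.
(Only 8 can vote, so the related-party contract with a company controlled by Director Kowalski cannot pass at this meeting, but the required vote is still 10.)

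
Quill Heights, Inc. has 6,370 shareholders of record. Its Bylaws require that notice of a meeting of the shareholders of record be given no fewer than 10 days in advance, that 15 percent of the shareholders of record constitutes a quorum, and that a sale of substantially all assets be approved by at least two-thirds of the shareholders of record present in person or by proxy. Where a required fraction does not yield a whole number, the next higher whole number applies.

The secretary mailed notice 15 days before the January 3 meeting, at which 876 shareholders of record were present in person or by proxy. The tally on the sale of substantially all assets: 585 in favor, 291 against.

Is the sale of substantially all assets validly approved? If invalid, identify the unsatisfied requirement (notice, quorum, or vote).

Notice: 15 days given; 10 required. Satisfied.
Quorum: 15% of 6,370 = 955.50, rounded up to 956; 876 present. Not satisfied.
Vote: requires two-thirds of those present (876); 2/3 of 876 = 584, so 584 needed; 585 in favor. Satisfied.

Invalid — quorum requirement not satisfied.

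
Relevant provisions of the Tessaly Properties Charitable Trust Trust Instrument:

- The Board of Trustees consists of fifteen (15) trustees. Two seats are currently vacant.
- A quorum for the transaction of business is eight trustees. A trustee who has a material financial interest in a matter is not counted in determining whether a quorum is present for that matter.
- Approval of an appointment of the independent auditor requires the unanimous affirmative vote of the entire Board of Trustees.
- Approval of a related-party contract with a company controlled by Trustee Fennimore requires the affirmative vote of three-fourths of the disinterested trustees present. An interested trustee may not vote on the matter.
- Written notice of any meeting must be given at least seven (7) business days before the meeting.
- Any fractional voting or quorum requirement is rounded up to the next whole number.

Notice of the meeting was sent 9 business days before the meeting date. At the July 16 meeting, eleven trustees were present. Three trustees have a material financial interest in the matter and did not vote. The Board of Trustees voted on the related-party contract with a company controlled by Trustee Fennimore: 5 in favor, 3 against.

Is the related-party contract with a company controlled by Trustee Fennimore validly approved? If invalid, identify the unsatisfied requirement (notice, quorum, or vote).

Notice: 9 business days given; 7 required (9 ≥ 7). Satisfied.
Quorum: 11 present, but the 3 interested trustees do not count, leaving 8. Quorum is 8. Satisfied.
Vote: the related-party contract with a company controlled by Trustee Fennimore requires three-fourths of the disinterested trustees present (11 − 3 = 8). 3/4 of 8 = 6, so 6 affirmative votes are needed; 5 voted in favor. Not satisfied.

Invalid — vote requirement not satisfied.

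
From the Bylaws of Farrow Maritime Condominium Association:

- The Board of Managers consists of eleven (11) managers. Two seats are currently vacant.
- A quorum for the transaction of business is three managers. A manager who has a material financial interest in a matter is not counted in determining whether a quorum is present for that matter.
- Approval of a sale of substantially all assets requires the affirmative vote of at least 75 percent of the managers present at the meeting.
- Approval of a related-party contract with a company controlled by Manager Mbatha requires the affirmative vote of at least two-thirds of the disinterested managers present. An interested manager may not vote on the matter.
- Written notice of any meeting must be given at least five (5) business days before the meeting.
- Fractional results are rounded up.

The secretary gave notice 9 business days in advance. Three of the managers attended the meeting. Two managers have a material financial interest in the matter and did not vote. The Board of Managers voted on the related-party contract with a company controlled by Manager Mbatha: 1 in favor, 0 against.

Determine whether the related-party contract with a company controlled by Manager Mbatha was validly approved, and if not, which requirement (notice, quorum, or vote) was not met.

Invalid — quorum requirement not satisfied.

Notice: 9 business days given; 5 required (9 ≥ 5). Satisfied.
Quorum: 3 present, but the 2 interested managers do not count, leaving 1. Quorum is 3. Not satisfied.
Vote: the related-party contract with a company controlled by Manager Mbatha requires two-thirds of the disinterested managers present (3 − 2 = 1). 2/3 of 1 = 0.67, rounded up to 1, so 1 affirmative vote is needed; 1 voted in favor. Satisfied. (Moot — without a quorum no business can be validly transacted.)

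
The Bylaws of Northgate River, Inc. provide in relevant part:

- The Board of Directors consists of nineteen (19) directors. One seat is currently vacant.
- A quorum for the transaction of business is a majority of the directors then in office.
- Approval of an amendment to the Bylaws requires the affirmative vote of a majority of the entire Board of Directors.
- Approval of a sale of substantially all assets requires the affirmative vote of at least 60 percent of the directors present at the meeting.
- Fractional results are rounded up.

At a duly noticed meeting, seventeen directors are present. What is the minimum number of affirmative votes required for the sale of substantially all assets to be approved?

11

The sale of substantially all assets requires three-fifths of the directors present (17).
3/5 of 17 = 10.20, rounded up to 11.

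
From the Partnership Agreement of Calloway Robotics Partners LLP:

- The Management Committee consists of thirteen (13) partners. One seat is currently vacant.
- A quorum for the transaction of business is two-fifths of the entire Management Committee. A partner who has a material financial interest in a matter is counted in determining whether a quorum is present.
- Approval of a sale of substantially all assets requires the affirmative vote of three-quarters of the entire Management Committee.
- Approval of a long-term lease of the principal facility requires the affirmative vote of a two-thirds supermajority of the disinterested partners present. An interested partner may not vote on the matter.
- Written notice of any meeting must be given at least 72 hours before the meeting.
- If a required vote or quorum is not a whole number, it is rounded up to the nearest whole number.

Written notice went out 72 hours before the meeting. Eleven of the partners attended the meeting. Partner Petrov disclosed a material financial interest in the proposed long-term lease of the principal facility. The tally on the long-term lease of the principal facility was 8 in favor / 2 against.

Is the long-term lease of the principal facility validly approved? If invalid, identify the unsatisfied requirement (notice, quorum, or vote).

Notice: 72 hours given; 72 required (72 ≥ 72). Satisfied.
Quorum: 11 present (interested partners count toward quorum); quorum is 6. Satisfied.
Vote: the long-term lease of the principal facility requires two-thirds of the disinterested partners present (11 − 1 = 10). 2/3 of 10 = 6.67, rounded up to 7, so 7 affirmative votes are needed; 8 voted in favor. Satisfied.

Valid — all requirements satisfied.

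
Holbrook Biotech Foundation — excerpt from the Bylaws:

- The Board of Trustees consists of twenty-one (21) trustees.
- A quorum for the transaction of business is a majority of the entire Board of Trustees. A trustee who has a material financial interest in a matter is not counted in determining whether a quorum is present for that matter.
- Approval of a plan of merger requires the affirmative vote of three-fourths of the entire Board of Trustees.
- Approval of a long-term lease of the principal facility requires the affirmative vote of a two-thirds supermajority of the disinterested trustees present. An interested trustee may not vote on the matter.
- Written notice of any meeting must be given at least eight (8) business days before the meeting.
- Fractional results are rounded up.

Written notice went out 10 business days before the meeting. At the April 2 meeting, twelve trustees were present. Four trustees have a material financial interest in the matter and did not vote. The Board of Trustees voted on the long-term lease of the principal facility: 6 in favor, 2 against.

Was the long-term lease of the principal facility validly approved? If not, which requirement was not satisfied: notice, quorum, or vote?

Notice: 10 business days given; 8 required (10 ≥ 8). Satisfied.
Quorum: 12 present, but the 4 interested trustees do not count, leaving 8. Quorum is 11. Not satisfied.
Vote: the long-term lease of the principal facility requires two-thirds of the disinterested trustees present (12 − 4 = 8). 2/3 of 8 = 5.33, rounded up to 6, so 6 affirmative votes are needed; 6 voted in favor. Satisfied. (Moot — without a quorum no business can be validly transacted.)

Invalid — quorum requirement not satisfied.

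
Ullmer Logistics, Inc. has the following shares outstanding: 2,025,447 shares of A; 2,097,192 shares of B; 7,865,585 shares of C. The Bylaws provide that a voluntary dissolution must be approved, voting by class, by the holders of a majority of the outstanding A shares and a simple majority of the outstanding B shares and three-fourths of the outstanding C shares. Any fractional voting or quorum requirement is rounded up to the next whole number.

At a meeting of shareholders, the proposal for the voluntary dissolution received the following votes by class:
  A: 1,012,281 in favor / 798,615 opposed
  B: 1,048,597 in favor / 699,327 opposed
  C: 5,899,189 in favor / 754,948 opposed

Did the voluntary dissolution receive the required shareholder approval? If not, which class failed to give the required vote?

Not approved — the A shares did not give the required vote.

A: a majority of 2025447 is 1012724; 1,012,724 required, 1,012,281 in favor — not approved.
B: a majority of 2097192 is 1048597; 1,048,597 required, 1,048,597 in favor — approved.
C: 3/4 of 7865585 = 5899188.75, rounded up to 5899189; 5,899,189 required, 5,899,189 in favor — approved.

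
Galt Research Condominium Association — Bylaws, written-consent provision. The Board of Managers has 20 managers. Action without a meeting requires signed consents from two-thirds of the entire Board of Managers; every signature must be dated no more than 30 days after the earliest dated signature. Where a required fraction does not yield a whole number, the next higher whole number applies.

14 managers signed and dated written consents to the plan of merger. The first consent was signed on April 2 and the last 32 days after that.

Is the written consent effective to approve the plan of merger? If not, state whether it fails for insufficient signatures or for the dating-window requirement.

Not effective — dating-window requirement not satisfied.

Signatures required: two-thirds of 20 — 2/3 of 20 = 13.33, rounded up to 14, so 14 needed; 14 signed. Sufficient.
Dating window: the latest signature is 32 days after the earliest; the limit is 30 days. Outside the window.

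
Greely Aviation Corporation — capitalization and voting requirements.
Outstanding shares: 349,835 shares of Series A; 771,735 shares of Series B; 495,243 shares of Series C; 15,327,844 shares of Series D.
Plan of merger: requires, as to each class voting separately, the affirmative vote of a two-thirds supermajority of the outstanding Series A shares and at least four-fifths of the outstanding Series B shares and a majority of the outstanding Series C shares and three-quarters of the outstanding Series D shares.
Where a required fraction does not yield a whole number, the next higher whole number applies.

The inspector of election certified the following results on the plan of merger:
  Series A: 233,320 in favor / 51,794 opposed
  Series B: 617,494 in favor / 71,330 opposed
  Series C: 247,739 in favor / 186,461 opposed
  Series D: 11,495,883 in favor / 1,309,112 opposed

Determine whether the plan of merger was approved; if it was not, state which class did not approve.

Approved — every class gave the required vote.

Series A: 2/3 of 349835 = 233223.33, rounded up to 233224; 233,224 required, 233,320 in favor — approved.
Series B: 4/5 of 771735 = 617388; 617,388 required, 617,494 in favor — approved.
Series C: a majority of 495243 is 247622; 247,622 required, 247,739 in favor — approved.
Series D: 3/4 of 15327844 = 11495883; 11,495,883 required, 11,495,883 in favor — approved.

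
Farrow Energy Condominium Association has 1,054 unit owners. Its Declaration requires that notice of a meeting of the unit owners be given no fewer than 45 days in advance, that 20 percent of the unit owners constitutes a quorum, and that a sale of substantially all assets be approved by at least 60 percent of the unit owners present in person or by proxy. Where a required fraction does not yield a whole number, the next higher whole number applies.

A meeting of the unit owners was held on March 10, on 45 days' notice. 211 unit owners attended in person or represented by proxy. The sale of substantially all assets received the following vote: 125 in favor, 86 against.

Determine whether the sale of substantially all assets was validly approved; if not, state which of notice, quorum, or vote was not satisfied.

Invalid — vote requirement not satisfied.

Notice: 45 days given; 45 required. Satisfied.
Quorum: 20% of 1,054 = 210.80, rounded up to 211; 211 present. Satisfied.
Vote: requires three-fifths of those present (211); 3/5 of 211 = 126.60, rounded up to 127, so 127 needed; 125 in favor. Not satisfied.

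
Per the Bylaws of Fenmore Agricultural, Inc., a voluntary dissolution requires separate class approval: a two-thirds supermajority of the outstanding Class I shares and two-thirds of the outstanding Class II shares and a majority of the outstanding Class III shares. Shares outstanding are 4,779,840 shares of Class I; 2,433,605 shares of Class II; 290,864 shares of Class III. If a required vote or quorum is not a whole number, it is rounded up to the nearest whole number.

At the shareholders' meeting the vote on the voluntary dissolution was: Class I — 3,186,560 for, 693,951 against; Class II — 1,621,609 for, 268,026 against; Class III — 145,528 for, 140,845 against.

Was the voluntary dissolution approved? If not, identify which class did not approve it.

Not approved — the Class II shares did not give the required vote.

Class I: 2/3 of 4779840 = 3186560; 3,186,560 required, 3,186,560 in favor — approved.
Class II: 2/3 of 2433605 = 1622403.33, rounded up to 1622404; 1,622,404 required, 1,621,609 in favor — not approved.
Class III: a majority of 290864 is 145433; 145,433 required, 145,528 in favor — approved.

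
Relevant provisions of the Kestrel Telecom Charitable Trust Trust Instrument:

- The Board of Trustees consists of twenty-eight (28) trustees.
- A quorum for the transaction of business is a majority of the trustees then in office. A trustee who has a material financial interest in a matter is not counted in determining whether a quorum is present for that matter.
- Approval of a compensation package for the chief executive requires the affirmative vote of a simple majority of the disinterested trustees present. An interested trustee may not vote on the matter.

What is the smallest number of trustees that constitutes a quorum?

15

A majority of 28 is 15.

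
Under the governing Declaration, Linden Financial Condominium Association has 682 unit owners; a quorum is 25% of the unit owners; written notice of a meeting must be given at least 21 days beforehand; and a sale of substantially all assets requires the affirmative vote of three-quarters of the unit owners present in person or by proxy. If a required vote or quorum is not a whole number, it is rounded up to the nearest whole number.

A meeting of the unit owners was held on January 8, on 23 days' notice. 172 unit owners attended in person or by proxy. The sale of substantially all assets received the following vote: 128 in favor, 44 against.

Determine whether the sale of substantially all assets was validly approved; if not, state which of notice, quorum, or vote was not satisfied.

Invalid — vote requirement not satisfied.

Notice: 23 days given; 21 required. Satisfied.
Quorum: 25% of 682 = 170.50, rounded up to 171; 172 present. Satisfied.
Vote: requires three-fourths of those present (172); 3/4 of 172 = 129, so 129 needed; 128 in favor. Not satisfied.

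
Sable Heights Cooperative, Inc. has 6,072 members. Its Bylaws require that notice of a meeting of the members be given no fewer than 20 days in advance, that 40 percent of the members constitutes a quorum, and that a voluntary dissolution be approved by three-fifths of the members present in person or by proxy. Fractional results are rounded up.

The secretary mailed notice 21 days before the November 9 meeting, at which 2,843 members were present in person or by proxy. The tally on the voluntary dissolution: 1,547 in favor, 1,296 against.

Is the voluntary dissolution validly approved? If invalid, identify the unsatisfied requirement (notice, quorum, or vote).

Notice: 21 days given; 20 required. Satisfied.
Quorum: 40% of 6,072 = 2,428.80, rounded up to 2,429; 2,843 present. Satisfied.
Vote: requires three-fifths of those present (2,843); 3/5 of 2843 = 1705.80, rounded up to 1706, so 1,706 needed; 1,547 in favor. Not satisfied.

Invalid — vote requirement not satisfied.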